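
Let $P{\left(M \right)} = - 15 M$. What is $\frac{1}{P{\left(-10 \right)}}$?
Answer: $\frac{1}{150} \approx 0.0066667$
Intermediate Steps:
$\frac{1}{P{\left(-10 \right)}} = \frac{1}{\left(-15\right) \left(-10\right)} = \frac{1}{150}$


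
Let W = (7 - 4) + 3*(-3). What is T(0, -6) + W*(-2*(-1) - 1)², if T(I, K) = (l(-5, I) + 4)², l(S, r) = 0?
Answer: 10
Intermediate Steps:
W = -6 (W = 3 - 9 = -6)
T(I, K) = 16 (T(I, K) = (0 + 4)² = 4² = 16)
T(0, -6) + W*(-2*(-1) - 1)² = 16 - 6*(-2*(-1) - 1)² = 16 - 6*(2 - 1)² = 16 - 6*1² = 16 - 6*1 = 16 - 6 = 10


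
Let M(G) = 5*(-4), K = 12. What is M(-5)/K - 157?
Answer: -476/3 ≈ -158.67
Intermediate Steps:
M(G) = -20
M(-5)/K - 157 = -20/12 - 157 = -20*1/12 - 157 = -5/3 - 157 = -476/3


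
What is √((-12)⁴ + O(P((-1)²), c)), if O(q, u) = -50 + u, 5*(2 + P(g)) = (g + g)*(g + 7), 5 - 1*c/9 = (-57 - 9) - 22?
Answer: √21523 ≈ 146.71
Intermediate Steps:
c = 837 (c = 45 - 9*((-57 - 9) - 22) = 45 - 9*(-66 - 22) = 45 - 9*(-88) = 45 + 792 = 837)
P(g) = -2 + 2*g*(7 + g)/5 (P(g) = -2 + ((g + g)*(g + 7))/5 = -2 + ((2*g)*(7 + g))/5 = -2 + (2*g*(7 + g))/5 = -2 + 2*g*(7 + g)/5)
√((-12)⁴ + O(P((-1)²), c)) = √((-12)⁴ + (-50 + 837)) = √(20736 + 787) = √21523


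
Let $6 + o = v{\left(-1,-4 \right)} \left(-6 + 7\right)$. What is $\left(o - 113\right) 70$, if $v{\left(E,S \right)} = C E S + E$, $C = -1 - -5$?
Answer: $-7280$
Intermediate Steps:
$C = 4$ ($C = -1 + 5 = 4$)
$v{\left(E,S \right)} = E + 4 E S$ ($v{\left(E,S \right)} = 4 E S + E = E + 4 E S$)
$o = 9$ ($o = -6 + - (1 + 4 \left(-4\right)) \left(-6 + 7\right) = -6 + - (1 - 16) 1 = -6 + \left(-1\right) \left(-15\right) 1 = -6 + 15 \cdot 1 = -6 + 15 = 9$)
$\left(o - 113\right) 70 = \left(9 - 113\right) 70 = \left(-104\right) 70 = -7280$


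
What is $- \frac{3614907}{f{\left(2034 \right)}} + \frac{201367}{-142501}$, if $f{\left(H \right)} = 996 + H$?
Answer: $- \frac{171912668139}{143926010} \approx -1194.5$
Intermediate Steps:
$- \frac{3614907}{f{\left(2034 \right)}} + \frac{201367}{-142501} = - \frac{3614907}{996 + 2034} + \frac{201367}{-142501} = - \frac{3614907}{3030} + 201367 \left(- \frac{1}{142501}\right) = \left(-3614907\right) \frac{1}{3030} - \frac{201367}{142501} = - \frac{1204969}{1010} - \frac{201367}{142501} = - \frac{171912668139}{143926010}$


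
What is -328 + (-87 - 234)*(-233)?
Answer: 74465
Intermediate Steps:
-328 + (-87 - 234)*(-233) = -328 - 321*(-233) = -328 + 74793 = 74465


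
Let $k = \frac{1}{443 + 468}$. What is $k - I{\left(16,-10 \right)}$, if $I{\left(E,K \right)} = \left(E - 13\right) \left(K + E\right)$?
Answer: $- \frac{16397}{911} \approx -17.999$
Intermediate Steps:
$I{\left(E,K \right)} = \left(-13 + E\right) \left(E + K\right)$
$k = \frac{1}{911} \approx 0.0010977$
$k - I{\left(16,-10 \right)} = \frac{1}{911} - \left(16^{2} - 208 - -130 + 16 \left(-10\right)\right) = \frac{1}{911} - \left(256 - 208 + 130 - 160\right) = \frac{1}{911} - 18 = - \frac{16397}{911}$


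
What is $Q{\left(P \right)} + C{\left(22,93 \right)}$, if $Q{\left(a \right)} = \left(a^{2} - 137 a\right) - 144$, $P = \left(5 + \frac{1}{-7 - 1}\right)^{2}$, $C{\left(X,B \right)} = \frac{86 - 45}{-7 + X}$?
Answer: $- \frac{174019729}{61440} \approx -2832.4$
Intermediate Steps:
$C{\left(X,B \right)} = \frac{41}{-7 + X}$
$P = \frac{1521}{64}$ ($P = \left(5 + \frac{1}{-8}\right)^{2} = \left(5 - \frac{1}{8}\right)^{2} = \left(\frac{39}{8}\right)^{2} = \frac{1521}{64} \approx 23.766$)
$Q{\left(a \right)} = -144 + a^{2} - 137 a$
$Q{\left(P \right)} + C{\left(22,93 \right)} = \left(-144 + \left(\frac{1521}{64}\right)^{2} - \frac{208377}{64}\right) + \frac{41}{-7 + 22} = \left(-144 + \frac{2313441}{4096} - \frac{208377}{64}\right) + \frac{41}{15} = - \frac{11612511}{4096} + 41 \cdot \frac{1}{15} = - \frac{11612511}{4096} + \frac{41}{15} = - \frac{174019729}{61440}$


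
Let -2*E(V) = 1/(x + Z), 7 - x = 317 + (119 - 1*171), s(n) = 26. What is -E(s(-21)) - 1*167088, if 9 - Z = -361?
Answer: -37427711/224 ≈ -1.6709e+5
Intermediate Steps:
Z = 370 (Z = 9 - 1*(-361) = 9 + 361 = 370)
x = -258 (x = 7 - (317 + (119 - 1*171)) = 7 - (317 + (119 - 171)) = 7 - (317 - 52) = 7 - 1*265 = 7 - 265 = -258)
E(V) = -1/224 (E(V) = -1/(2*(-258 + 370)) = -½/112 = -½*1/112 = -1/224)
-E(s(-21)) - 1*167088 = -1*(-1/224) - 1*167088 = 1/224 - 167088 = -37427711/224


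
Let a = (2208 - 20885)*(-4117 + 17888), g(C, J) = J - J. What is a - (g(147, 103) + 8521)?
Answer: -257209488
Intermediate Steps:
g(C, J) = 0
a = -257200967 (a = -18677*13771 = -257200967)
a - (g(147, 103) + 8521) = -257200967 - (0 + 8521) = -257200967 - 1*8521 = -257200967 - 8521 = -257209488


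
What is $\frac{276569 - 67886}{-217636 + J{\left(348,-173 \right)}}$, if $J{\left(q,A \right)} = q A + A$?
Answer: $- \frac{69561}{92671} \approx -0.75062$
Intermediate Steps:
$J{\left(q,A \right)} = A + A q$ ($J{\left(q,A \right)} = A q + A = A + A q$)
$\frac{276569 - 67886}{-217636 + J{\left(348,-173 \right)}} = \frac{276569 - 67886}{-217636 - 173 \left(1 + 348\right)} = \frac{208683}{-217636 - 60377} = \frac{208683}{-278013} = 208683 \left(- \frac{1}{278013}\right) = - \frac{69561}{92671}$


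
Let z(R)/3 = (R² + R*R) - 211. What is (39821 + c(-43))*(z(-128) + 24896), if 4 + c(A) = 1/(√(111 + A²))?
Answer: 4880250239 + 122567*√10/140 ≈ 4.8803e+9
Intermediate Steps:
c(A) = -4 + (111 + A²)^(-½) (c(A) = -4 + 1/(√(111 + A²)) = -4 + (111 + A²)^(-½))
z(R) = -633 + 6*R² (z(R) = 3*((R² + R*R) - 211) = 3*((R² + R²) - 211) = 3*(2*R² - 211) = 3*(-211 + 2*R²) = -633 + 6*R²)
(39821 + c(-43))*(z(-128) + 24896) = (39821 + (-4 + (111 + (-43)²)^(-½)))*((-633 + 6*(-128)²) + 24896) = (39821 + (-4 + (111 + 1849)^(-½)))*((-633 + 6*16384) + 24896) = (39821 + (-4 + 1960^(-½)))*((-633 + 98304) + 24896) = (39821 + (-4 + √10/140))*(97671 + 24896) = (39817 + √10/140)*122567 = 4880250239 + 122567*√10/140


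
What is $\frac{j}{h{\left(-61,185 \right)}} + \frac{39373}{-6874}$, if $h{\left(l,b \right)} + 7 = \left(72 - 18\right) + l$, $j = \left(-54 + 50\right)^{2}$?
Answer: $- \frac{6747}{982} \approx -6.8707$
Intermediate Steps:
$j = 16$ ($j = \left(-4\right)^{2} = 16$)
$h{\left(l,b \right)} = 47 + l$ ($h{\left(l,b \right)} = -7 + \left(\left(72 - 18\right) + l\right) = -7 + \left(54 + l\right) = 47 + l$)
$\frac{j}{h{\left(-61,185 \right)}} + \frac{39373}{-6874} = \frac{16}{47 - 61} + \frac{39373}{-6874} = \frac{16}{-14} + 39373 \left(- \frac{1}{6874}\right) = 16 \left(- \frac{1}{14}\right) - \frac{39373}{6874} = - \frac{8}{7} - \frac{39373}{6874} = - \frac{6747}{982}$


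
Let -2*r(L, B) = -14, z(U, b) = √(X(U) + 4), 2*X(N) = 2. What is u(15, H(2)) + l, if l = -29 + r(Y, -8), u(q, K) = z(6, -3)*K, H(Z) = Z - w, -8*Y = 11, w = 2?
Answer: -22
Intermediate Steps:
Y = -11/8 (Y = -⅛*11 = -11/8 ≈ -1.3750)
X(N) = 1 (X(N) = (½)*2 = 1)
z(U, b) = √5 (z(U, b) = √(1 + 4) = √5)
H(Z) = -2 + Z (H(Z) = Z - 1*2 = Z - 2 = -2 + Z)
r(L, B) = 7 (r(L, B) = -½*(-14) = 7)
u(q, K) = K*√5 (u(q, K) = √5*K = K*√5)
l = -22 (l = -29 + 7 = -22)
u(15, H(2)) + l = (-2 + 2)*√5 - 22 = 0*√5 - 22 = 0 - 22 = -22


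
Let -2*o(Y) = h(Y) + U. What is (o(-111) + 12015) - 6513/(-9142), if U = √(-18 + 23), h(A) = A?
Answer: 55177512/4571 - √5/2 ≈ 12070.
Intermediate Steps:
U = √5 ≈ 2.2361
o(Y) = -Y/2 - √5/2 (o(Y) = -(Y + √5)/2 = -Y/2 - √5/2)
(o(-111) + 12015) - 6513/(-9142) = ((-½*(-111) - √5/2) + 12015) - 6513/(-9142) = ((111/2 - √5/2) + 12015) - 6513*(-1/9142) = (24141/2 - √5/2) + 6513/9142 = 55177512/4571 - √5/2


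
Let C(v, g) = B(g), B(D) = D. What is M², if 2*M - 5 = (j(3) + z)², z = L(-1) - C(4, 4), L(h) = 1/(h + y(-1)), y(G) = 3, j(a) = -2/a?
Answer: 648025/5184 ≈ 125.00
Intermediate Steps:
C(v, g) = g
L(h) = 1/(3 + h) (L(h) = 1/(h + 3) = 1/(3 + h))
z = -7/2 (z = 1/(3 - 1) - 1*4 = 1/2 - 4 = ½ - 4 = -7/2 ≈ -3.5000)
M = 805/72 (M = 5/2 + (-2/3 - 7/2)²/2 = 5/2 + (-2*⅓ - 7/2)²/2 = 5/2 + (-⅔ - 7/2)²/2 = 5/2 + (-25/6)²/2 = 5/2 + (½)*(625/36) = 5/2 + 625/72 = 805/72 ≈ 11.181)
M² = (805/72)² = 648025/5184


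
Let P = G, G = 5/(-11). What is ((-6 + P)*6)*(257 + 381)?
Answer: -24708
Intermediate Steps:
G = -5/11 (G = 5*(-1/11) = -5/11 ≈ -0.45455)
P = -5/11 ≈ -0.45455
((-6 + P)*6)*(257 + 381) = ((-6 - 5/11)*6)*(257 + 381) = -71/11*6*638 = -426/11*638 = -24708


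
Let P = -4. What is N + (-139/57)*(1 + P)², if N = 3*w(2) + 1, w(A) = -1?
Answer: -455/19 ≈ -23.947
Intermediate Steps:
N = -2 (N = 3*(-1) + 1 = -3 + 1 = -2)
N + (-139/57)*(1 + P)² = -2 + (-139/57)*(1 - 4)² = -2 - 139*1/57*(-3)² = -2 - 139/57*9 = -2 - 417/19 = -455/19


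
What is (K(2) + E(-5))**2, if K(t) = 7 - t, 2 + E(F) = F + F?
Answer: 49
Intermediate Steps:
E(F) = -2 + 2*F (E(F) = -2 + (F + F) = -2 + 2*F)
(K(2) + E(-5))**2 = ((7 - 1*2) + (-2 + 2*(-5)))**2 = ((7 - 2) + (-2 - 10))**2 = (5 - 12)**2 = (-7)**2 = 49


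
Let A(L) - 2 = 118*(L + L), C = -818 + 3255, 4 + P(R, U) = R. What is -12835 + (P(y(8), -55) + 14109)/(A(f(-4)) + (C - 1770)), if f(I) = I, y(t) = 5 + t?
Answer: -3543743/275 ≈ -12886.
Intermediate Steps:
P(R, U) = -4 + R
C = 2437
A(L) = 2 + 236*L (A(L) = 2 + 118*(L + L) = 2 + 118*(2*L) = 2 + 236*L)
-12835 + (P(y(8), -55) + 14109)/(A(f(-4)) + (C - 1770)) = -12835 + ((-4 + (5 + 8)) + 14109)/((2 + 236*(-4)) + (2437 - 1770)) = -12835 + ((-4 + 13) + 14109)/((2 - 944) + 667) = -12835 + (9 + 14109)/(-942 + 667) = -12835 + 14118/(-275) = -12835 + 14118*(-1/275) = -12835 - 14118/275 = -3543743/275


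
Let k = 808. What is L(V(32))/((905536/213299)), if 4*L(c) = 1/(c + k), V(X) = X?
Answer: 213299/3042600960 ≈ 7.0104e-5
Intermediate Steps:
L(c) = 1/(4*(808 + c)) (L(c) = 1/(4*(c + 808)) = 1/(4*(808 + c)))
L(V(32))/((905536/213299)) = (1/(4*(808 + 32)))/((905536/213299)) = ((1/4)/840)/((905536*(1/213299))) = ((1/4)*(1/840))/(905536/213299) = (1/3360)*(213299/905536) = 213299/3042600960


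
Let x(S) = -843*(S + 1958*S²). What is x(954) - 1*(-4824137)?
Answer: -1502227988989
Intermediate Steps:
x(S) = -1650594*S² - 843*S
x(954) - 1*(-4824137) = -843*954*(1 + 1958*954) - 1*(-4824137) = -843*954*(1 + 1867932) + 4824137 = -843*954*1867933 + 4824137 = -1502232813126 + 4824137 = -1502227988989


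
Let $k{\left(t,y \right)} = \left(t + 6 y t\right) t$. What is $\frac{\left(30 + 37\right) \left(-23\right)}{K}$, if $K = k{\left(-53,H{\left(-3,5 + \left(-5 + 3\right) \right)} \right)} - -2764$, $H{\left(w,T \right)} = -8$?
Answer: $\frac{1541}{129259} \approx 0.011922$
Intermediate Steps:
$k{\left(t,y \right)} = t \left(t + 6 t y\right)$ ($k{\left(t,y \right)} = \left(t + 6 t y\right) t = t \left(t + 6 t y\right)$)
$K = -129259$ ($K = \left(-53\right)^{2} \left(1 + 6 \left(-8\right)\right) - -2764 = 2809 \left(1 - 48\right) + 2764 = 2809 \left(-47\right) + 2764 = -132023 + 2764 = -129259$)
$\frac{\left(30 + 37\right) \left(-23\right)}{K} = \frac{\left(30 + 37\right) \left(-23\right)}{-129259} = 67 \left(-23\right) \left(- \frac{1}{129259}\right) = \left(-1541\right) \left(- \frac{1}{129259}\right) = \frac{1541}{129259}$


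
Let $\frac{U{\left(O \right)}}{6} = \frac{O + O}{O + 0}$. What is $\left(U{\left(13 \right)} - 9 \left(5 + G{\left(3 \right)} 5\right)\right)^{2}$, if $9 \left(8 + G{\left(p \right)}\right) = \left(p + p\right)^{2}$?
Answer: $21609$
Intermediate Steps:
$G{\left(p \right)} = -8 + \frac{4 p^{2}}{9}$ ($G{\left(p \right)} = -8 + \frac{\left(p + p\right)^{2}}{9} = -8 + \frac{\left(2 p\right)^{2}}{9} = -8 + \frac{4 p^{2}}{9}$)
$U{\left(O \right)} = 12$ ($U{\left(O \right)} = 6 \frac{O + O}{O + 0} = 6 \frac{2 O}{O} = 6 \cdot 2 = 12$)
$\left(U{\left(13 \right)} - 9 \left(5 + G{\left(3 \right)} 5\right)\right)^{2} = \left(12 - 9 \left(5 + \left(-8 + \frac{4 \cdot 3^{2}}{9}\right) 5\right)\right)^{2} = \left(12 - 9 \left(5 + \left(-8 + \frac{4}{9} \cdot 9\right) 5\right)\right)^{2} = \left(12 - 9 \left(5 + \left(-8 + 4\right) 5\right)\right)^{2} = \left(12 - 9 \left(5 - 20\right)\right)^{2} = \left(12 - -135\right)^{2} = \left(12 + 135\right)^{2} = 147^{2} = 21609$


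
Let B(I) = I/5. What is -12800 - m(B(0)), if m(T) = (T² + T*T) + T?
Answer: -12800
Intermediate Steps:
B(I) = I/5 (B(I) = I*(⅕) = I/5)
m(T) = T + 2*T² (m(T) = (T² + T²) + T = 2*T² + T = T + 2*T²)
-12800 - m(B(0)) = -12800 - (⅕)*0*(1 + 2*((⅕)*0)) = -12800 - 0*(1 + 2*0) = -12800 - 0*(1 + 0) = -12800 - 0 = -12800 - 1*0 = -12800 + 0 = -12800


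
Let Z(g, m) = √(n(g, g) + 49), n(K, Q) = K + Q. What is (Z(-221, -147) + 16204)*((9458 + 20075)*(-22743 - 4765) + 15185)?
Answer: -13163782494116 - 812378579*I*√393 ≈ -1.3164e+13 - 1.6105e+10*I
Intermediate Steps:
Z(g, m) = √(49 + 2*g) (Z(g, m) = √((g + g) + 49) = √(2*g + 49) = √(49 + 2*g))
(Z(-221, -147) + 16204)*((9458 + 20075)*(-22743 - 4765) + 15185) = (√(49 + 2*(-221)) + 16204)*((9458 + 20075)*(-22743 - 4765) + 15185) = (√(49 - 442) + 16204)*(29533*(-27508) + 15185) = (√(-393) + 16204)*(-812393764 + 15185) = (I*√393 + 16204)*(-812378579) = (16204 + I*√393)*(-812378579) = -13163782494116 - 812378579*I*√393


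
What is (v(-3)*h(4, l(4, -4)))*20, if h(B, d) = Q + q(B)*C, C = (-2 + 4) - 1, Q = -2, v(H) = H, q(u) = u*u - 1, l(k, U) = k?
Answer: -780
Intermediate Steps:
q(u) = -1 + u**2 (q(u) = u**2 - 1 = -1 + u**2)
C = 1 (C = 2 - 1 = 1)
h(B, d) = -3 + B**2 (h(B, d) = -2 + (-1 + B**2)*1 = -2 + (-1 + B**2) = -3 + B**2)
(v(-3)*h(4, l(4, -4)))*20 = -3*(-3 + 4**2)*20 = -3*(-3 + 16)*20 = -3*13*20 = -39*20 = -780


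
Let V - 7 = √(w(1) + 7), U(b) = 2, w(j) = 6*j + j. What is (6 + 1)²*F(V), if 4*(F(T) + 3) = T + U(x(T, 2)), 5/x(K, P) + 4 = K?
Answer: -147/4 + 49*√14/4 ≈ 9.0853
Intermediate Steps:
w(j) = 7*j
x(K, P) = 5/(-4 + K)
V = 7 + √14 (V = 7 + √(7*1 + 7) = 7 + √(7 + 7) = 7 + √14 ≈ 10.742)
F(T) = -5/2 + T/4 (F(T) = -3 + (T + 2)/4 = -3 + (2 + T)/4 = -3 + (½ + T/4) = -5/2 + T/4)
(6 + 1)²*F(V) = (6 + 1)²*(-5/2 + (7 + √14)/4) = 7²*(-5/2 + (7/4 + √14/4)) = 49*(-¾ + √14/4) = -147/4 + 49*√14/4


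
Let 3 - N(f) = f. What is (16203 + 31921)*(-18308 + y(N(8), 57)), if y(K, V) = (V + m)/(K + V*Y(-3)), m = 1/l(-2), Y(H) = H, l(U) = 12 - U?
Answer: -542738995041/616 ≈ -8.8107e+8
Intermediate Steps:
N(f) = 3 - f
m = 1/14 (m = 1/(12 - 1*(-2)) = 1/(12 + 2) = 1/14 ≈ 0.071429)
y(K, V) = (1/14 + V)/(K - 3*V) (y(K, V) = (V + 1/14)/(K + V*(-3)) = (1/14 + V)/(K - 3*V))
(16203 + 31921)*(-18308 + y(N(8), 57)) = (16203 + 31921)*(-18308 + (1/14 + 57)/((3 - 1*8) - 3*57)) = 48124*(-18308 + (799/14)/((3 - 8) - 171)) = 48124*(-18308 + (799/14)/(-5 - 171)) = 48124*(-18308 + (799/14)/(-176)) = 48124*(-18308 - 1/176*799/14) = 48124*(-18308 - 799/2464) = 48124*(-45111711/2464) = -542738995041/616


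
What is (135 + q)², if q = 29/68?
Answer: 84805681/4624 ≈ 18340.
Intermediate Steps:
q = 29/68 (q = 29*(1/68) = 29/68 ≈ 0.42647)
(135 + q)² = (135 + 29/68)² = (9209/68)² = 84805681/4624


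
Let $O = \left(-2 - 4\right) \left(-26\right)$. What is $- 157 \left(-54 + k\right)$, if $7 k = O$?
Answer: $\frac{34854}{7} \approx 4979.1$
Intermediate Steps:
$O = 156$ ($O = \left(-2 - 4\right) \left(-26\right) = \left(-6\right) \left(-26\right) = 156$)
$k = \frac{156}{7}$ ($k = \frac{1}{7} \cdot 156 = \frac{156}{7} \approx 22.286$)
$- 157 \left(-54 + k\right) = - 157 \left(-54 + \frac{156}{7}\right) = \left(-157\right) \left(- \frac{222}{7}\right) = \frac{34854}{7}$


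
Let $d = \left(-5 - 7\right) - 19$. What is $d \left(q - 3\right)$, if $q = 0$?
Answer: $93$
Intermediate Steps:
$d = -31$ ($d = -12 - 19 = -31$)
$d \left(q - 3\right) = - 31 \left(0 - 3\right) = \left(-31\right) \left(-3\right) = 93$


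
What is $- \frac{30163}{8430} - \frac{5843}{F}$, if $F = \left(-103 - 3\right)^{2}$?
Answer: $- \frac{194083979}{47359740} \approx -4.0981$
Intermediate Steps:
$F = 11236$ ($F = \left(-106\right)^{2} = 11236$)
$- \frac{30163}{8430} - \frac{5843}{F} = - \frac{30163}{8430} - \frac{5843}{11236} = - \frac{194083979}{47359740}$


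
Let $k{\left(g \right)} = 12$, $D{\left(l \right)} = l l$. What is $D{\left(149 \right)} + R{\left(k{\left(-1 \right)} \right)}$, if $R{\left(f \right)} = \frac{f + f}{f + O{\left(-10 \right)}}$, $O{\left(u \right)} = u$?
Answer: $22213$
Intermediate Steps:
$D{\left(l \right)} = l^{2}$
$R{\left(f \right)} = \frac{2 f}{-10 + f}$ ($R{\left(f \right)} = \frac{f + f}{f - 10} = \frac{2 f}{-10 + f}$)
$D{\left(149 \right)} + R{\left(k{\left(-1 \right)} \right)} = 149^{2} + 2 \cdot 12 \frac{1}{-10 + 12} = 22201 + 2 \cdot 12 \cdot \frac{1}{2} = 22201 + 12 = 22213$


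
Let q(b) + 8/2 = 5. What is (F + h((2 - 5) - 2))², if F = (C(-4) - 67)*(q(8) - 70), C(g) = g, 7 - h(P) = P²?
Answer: 23824161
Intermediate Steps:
h(P) = 7 - P²
q(b) = 1 (q(b) = -4 + 5 = 1)
F = 4899 (F = (-4 - 67)*(1 - 70) = -71*(-69) = 4899)
(F + h((2 - 5) - 2))² = (4899 + (7 - ((2 - 5) - 2)²))² = (4899 + (7 - (-3 - 2)²))² = (4899 + (7 - 1*(-5)²))² = (4899 + (7 - 1*25))² = (4899 + (7 - 25))² = (4899 - 18)² = 4881² = 23824161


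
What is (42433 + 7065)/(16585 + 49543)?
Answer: 24749/33064 ≈ 0.74852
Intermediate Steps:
(42433 + 7065)/(16585 + 49543) = 49498/66128 = 49498*(1/66128) = 24749/33064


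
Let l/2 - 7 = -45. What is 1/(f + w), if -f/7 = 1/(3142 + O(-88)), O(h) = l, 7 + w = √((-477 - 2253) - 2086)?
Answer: -1343346/933327193 - 767376*I*√301/933327193 ≈ -0.0014393 - 0.014265*I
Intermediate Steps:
w = -7 + 4*I*√301 (w = -7 + √((-477 - 2253) - 2086) = -7 + √(-2730 - 2086) = -7 + √(-4816) = -7 + 4*I*√301 ≈ -7.0 + 69.397*I)
l = -76 (l = 14 + 2*(-45) = 14 - 90 = -76)
O(h) = -76
f = -1/438 (f = -7/(3142 - 76) = -7/3066 = -7*1/3066 = -1/438 ≈ -0.0022831)
1/(f + w) = 1/(-1/438 + (-7 + 4*I*√301)) = 1/(-3067/438 + 4*I*√301)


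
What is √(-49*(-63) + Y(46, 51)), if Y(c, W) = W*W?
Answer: 6*√158 ≈ 75.419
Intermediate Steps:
Y(c, W) = W²
√(-49*(-63) + Y(46, 51)) = √(-49*(-63) + 51²) = √(3087 + 2601) = √5688 = 6*√158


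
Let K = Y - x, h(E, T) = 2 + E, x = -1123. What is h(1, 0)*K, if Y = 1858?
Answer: 8943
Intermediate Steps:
K = 2981 (K = 1858 - 1*(-1123) = 1858 + 1123 = 2981)
h(1, 0)*K = (2 + 1)*2981 = 3*2981 = 8943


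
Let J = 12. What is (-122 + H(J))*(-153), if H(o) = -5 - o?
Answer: 21267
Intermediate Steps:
(-122 + H(J))*(-153) = (-122 + (-5 - 1*12))*(-153) = (-122 + (-5 - 12))*(-153) = (-122 - 17)*(-153) = -139*(-153) = 21267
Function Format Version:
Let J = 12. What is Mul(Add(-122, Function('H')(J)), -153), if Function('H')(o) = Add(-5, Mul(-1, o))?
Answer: 21267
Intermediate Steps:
Mul(Add(-122, Function('H')(J)), -153) = Mul(Add(-122, Add(-5, Mul(-1, 12))), -153) = Mul(Add(-122, Add(-5, -12)), -153) = Mul(Add(-122, -17), -153) = Mul(-139, -153) = 21267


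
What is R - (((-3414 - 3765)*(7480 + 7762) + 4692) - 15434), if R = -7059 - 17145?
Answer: 109408856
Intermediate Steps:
R = -24204
R - (((-3414 - 3765)*(7480 + 7762) + 4692) - 15434) = -24204 - (((-3414 - 3765)*(7480 + 7762) + 4692) - 15434) = -24204 - ((-7179*15242 + 4692) - 15434) = -24204 - ((-109422318 + 4692) - 15434) = -24204 - (-109417626 - 15434) = -24204 - 1*(-109433060) = -24204 + 109433060 = 109408856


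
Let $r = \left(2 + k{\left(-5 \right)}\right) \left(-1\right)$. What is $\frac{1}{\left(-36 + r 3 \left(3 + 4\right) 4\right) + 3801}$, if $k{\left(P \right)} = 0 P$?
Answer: $\frac{1}{3597} \approx 0.00027801$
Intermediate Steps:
$k{\left(P \right)} = 0$
$r = -2$ ($r = \left(2 + 0\right) \left(-1\right) = 2 \left(-1\right) = -2$)
$\frac{1}{\left(-36 + r 3 \left(3 + 4\right) 4\right) + 3801} = \frac{1}{\left(-36 - 2 \cdot 3 \left(3 + 4\right) 4\right) + 3801} = \frac{1}{\left(-36 - 2 \cdot 3 \cdot 7 \cdot 4\right) + 3801} = \frac{1}{\left(-36 - 2 \cdot 21 \cdot 4\right) + 3801} = \frac{1}{\left(-36 - 168\right) + 3801} = \frac{1}{-204 + 3801} = \frac{1}{3597}$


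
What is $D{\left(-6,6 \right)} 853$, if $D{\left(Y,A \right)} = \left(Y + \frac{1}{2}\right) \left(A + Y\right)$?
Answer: $0$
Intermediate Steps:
$D{\left(Y,A \right)} = \left(\frac{1}{2} + Y\right) \left(A + Y\right)$ ($D{\left(Y,A \right)} = \left(Y + \frac{1}{2}\right) \left(A + Y\right) = \left(\frac{1}{2} + Y\right) \left(A + Y\right)$)
$D{\left(-6,6 \right)} 853 = \left(\left(-6\right)^{2} + \frac{1}{2} \cdot 6 + \frac{1}{2} \left(-6\right) + 6 \left(-6\right)\right) 853 = \left(36 + 3 - 3 - 36\right) 853 = 0 \cdot 853 = 0$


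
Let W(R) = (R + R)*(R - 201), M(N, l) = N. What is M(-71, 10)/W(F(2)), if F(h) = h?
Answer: 71/796 ≈ 0.089196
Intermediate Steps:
W(R) = 2*R*(-201 + R) (W(R) = (2*R)*(-201 + R) = 2*R*(-201 + R))
M(-71, 10)/W(F(2)) = -71*1/(4*(-201 + 2)) = -71/(2*2*(-199)) = -71/(-796) = -71*(-1/796) = 71/796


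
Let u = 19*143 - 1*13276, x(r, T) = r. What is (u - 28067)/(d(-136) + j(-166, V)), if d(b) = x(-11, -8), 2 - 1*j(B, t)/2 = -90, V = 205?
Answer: -38626/173 ≈ -223.27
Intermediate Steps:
j(B, t) = 184 (j(B, t) = 4 - 2*(-90) = 4 + 180 = 184)
d(b) = -11
u = -10559 (u = 2717 - 13276 = -10559)
(u - 28067)/(d(-136) + j(-166, V)) = (-10559 - 28067)/(-11 + 184) = -38626/173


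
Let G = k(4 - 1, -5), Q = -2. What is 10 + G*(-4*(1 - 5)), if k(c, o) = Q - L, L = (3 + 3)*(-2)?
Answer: 170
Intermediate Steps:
L = -12 (L = 6*(-2) = -12)
k(c, o) = 10 (k(c, o) = -2 - 1*(-12) = -2 + 12 = 10)
G = 10
10 + G*(-4*(1 - 5)) = 10 + 10*(-4*(1 - 5)) = 10 + 10*(-4*(-4)) = 10 + 10*16 = 10 + 160 = 170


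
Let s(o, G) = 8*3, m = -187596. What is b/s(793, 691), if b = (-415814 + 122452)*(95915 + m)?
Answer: 13447860761/12 ≈ 1.1207e+9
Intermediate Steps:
s(o, G) = 24
b = 26895721522 (b = (-415814 + 122452)*(95915 - 187596) = -293362*(-91681) = 26895721522)
b/s(793, 691) = 26895721522/24 = 26895721522*(1/24) = 13447860761/12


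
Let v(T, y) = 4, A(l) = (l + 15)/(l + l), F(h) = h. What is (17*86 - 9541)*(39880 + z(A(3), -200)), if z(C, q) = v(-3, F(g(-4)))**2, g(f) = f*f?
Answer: -322319784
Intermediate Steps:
g(f) = f**2
A(l) = (15 + l)/(2*l) (A(l) = (15 + l)/((2*l)) = (15 + l)*(1/(2*l)) = (15 + l)/(2*l))
z(C, q) = 16 (z(C, q) = 4**2 = 16)
(17*86 - 9541)*(39880 + z(A(3), -200)) = (17*86 - 9541)*(39880 + 16) = (1462 - 9541)*39896 = -8079*39896 = -322319784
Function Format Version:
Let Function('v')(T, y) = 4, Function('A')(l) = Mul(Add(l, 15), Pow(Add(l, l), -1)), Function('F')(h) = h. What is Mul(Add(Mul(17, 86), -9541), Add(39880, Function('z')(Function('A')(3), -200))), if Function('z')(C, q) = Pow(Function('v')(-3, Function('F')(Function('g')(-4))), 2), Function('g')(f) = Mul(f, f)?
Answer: -322319784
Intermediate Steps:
Function('g')(f) = Pow(f, 2)
Function('A')(l) = Mul(Rational(1, 2), Pow(l, -1), Add(15, l)) (Function('A')(l) = Mul(Add(15, l), Pow(Mul(2, l), -1)) = Mul(Add(15, l), Mul(Rational(1, 2), Pow(l, -1))) = Mul(Rational(1, 2), Pow(l, -1), Add(15, l)))
Function('z')(C, q) = 16 (Function('z')(C, q) = Pow(4, 2) = 16)
Mul(Add(Mul(17, 86), -9541), Add(39880, Function('z')(Function('A')(3), -200))) = Mul(Add(Mul(17, 86), -9541), Add(39880, 16)) = Mul(Add(1462, -9541), 39896) = Mul(-8079, 39896) = -322319784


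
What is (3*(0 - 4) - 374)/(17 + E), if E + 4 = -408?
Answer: 386/395 ≈ 0.97721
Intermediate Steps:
E = -412 (E = -4 - 408 = -412)
(3*(0 - 4) - 374)/(17 + E) = (3*(0 - 4) - 374)/(17 - 412) = (3*(-4) - 374)/(-395) = (-12 - 374)*(-1/395) = -386*(-1/395) = 386/395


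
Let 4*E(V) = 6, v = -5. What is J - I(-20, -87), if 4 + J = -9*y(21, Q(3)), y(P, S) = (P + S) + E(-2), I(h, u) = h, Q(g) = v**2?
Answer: -823/2 ≈ -411.50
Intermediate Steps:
Q(g) = 25 (Q(g) = (-5)**2 = 25)
E(V) = 3/2 (E(V) = (1/4)*6 = 3/2)
y(P, S) = 3/2 + P + S (y(P, S) = (P + S) + 3/2 = 3/2 + P + S)
J = -863/2 (J = -4 - 9*(3/2 + 21 + 25) = -4 - 9*95/2 = -4 - 855/2 = -863/2 ≈ -431.50)
J - I(-20, -87) = -863/2 - 1*(-20) = -863/2 + 20 = -823/2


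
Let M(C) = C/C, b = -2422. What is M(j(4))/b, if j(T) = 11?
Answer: -1/2422 ≈ -0.00041288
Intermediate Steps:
M(C) = 1
M(j(4))/b = 1/(-2422) = 1*(-1/2422) = -1/2422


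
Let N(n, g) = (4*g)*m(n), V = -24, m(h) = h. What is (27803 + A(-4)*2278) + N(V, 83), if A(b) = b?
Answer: 10723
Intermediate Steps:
N(n, g) = 4*g*n (N(n, g) = (4*g)*n = 4*g*n)
(27803 + A(-4)*2278) + N(V, 83) = (27803 - 4*2278) + 4*83*(-24) = (27803 - 9112) - 7968 = 18691 - 7968 = 10723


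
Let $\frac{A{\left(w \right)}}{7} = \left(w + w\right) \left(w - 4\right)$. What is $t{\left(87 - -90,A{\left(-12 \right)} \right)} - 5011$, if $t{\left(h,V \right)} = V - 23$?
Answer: $-2346$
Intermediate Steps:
$A{\left(w \right)} = 14 w \left(-4 + w\right)$ ($A{\left(w \right)} = 7 \left(w + w\right) \left(w - 4\right) = 7 \cdot 2 w \left(-4 + w\right) = 14 w \left(-4 + w\right)$)
$t{\left(h,V \right)} = -23 + V$
$t{\left(87 - -90,A{\left(-12 \right)} \right)} - 5011 = \left(-23 + 14 \left(-12\right) \left(-4 - 12\right)\right) - 5011 = \left(-23 + 14 \left(-12\right) \left(-16\right)\right) - 5011 = \left(-23 + 2688\right) - 5011 = 2665 - 5011 = -2346$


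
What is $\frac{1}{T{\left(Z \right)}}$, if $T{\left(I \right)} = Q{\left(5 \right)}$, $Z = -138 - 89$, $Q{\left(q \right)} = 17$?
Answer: $\frac{1}{17} \approx 0.058824$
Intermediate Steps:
$Z = -227$
$T{\left(I \right)} = 17$
$\frac{1}{T{\left(Z \right)}} = \frac{1}{17}$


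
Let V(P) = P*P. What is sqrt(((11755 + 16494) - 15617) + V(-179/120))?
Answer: sqrt(181932841)/120 ≈ 112.40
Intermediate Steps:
V(P) = P**2
sqrt(((11755 + 16494) - 15617) + V(-179/120)) = sqrt(((11755 + 16494) - 15617) + (-179/120)**2) = sqrt((28249 - 15617) + (-179*1/120)**2) = sqrt(12632 + (-179/120)**2) = sqrt(12632 + 32041/14400) = sqrt(181932841/14400) = sqrt(181932841)/120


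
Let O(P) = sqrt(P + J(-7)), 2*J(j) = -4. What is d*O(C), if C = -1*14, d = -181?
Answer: -724*I ≈ -724.0*I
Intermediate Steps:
J(j) = -2 (J(j) = (1/2)*(-4) = -2)
C = -14
O(P) = sqrt(-2 + P) (O(P) = sqrt(P - 2) = sqrt(-2 + P))
d*O(C) = -181*sqrt(-2 - 14) = -724*I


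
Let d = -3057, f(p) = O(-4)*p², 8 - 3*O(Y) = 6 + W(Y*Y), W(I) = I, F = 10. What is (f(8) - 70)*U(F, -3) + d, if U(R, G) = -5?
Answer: -3641/3 ≈ -1213.7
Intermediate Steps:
O(Y) = ⅔ - Y²/3 (O(Y) = 8/3 - (6 + Y*Y)/3 = 8/3 - (6 + Y²)/3 = 8/3 + (-2 - Y²/3) = ⅔ - Y²/3)
f(p) = -14*p²/3 (f(p) = (⅔ - ⅓*(-4)²)*p² = (⅔ - ⅓*16)*p² = (⅔ - 16/3)*p² = -14*p²/3)
(f(8) - 70)*U(F, -3) + d = (-14/3*8² - 70)*(-5) - 3057 = (-14/3*64 - 70)*(-5) - 3057 = (-896/3 - 70)*(-5) - 3057 = -1106/3*(-5) - 3057 = 5530/3 - 3057 = -3641/3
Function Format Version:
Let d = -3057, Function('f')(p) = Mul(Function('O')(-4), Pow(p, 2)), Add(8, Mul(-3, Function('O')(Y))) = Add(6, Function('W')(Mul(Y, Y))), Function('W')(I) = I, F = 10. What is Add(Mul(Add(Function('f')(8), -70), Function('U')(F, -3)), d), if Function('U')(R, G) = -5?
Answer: Rational(-3641, 3) ≈ -1213.7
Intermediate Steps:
Function('O')(Y) = Add(Rational(2, 3), Mul(Rational(-1, 3), Pow(Y, 2))) (Function('O')(Y) = Add(Rational(8, 3), Mul(Rational(-1, 3), Add(6, Mul(Y, Y)))) = Add(Rational(8, 3), Mul(Rational(-1, 3), Add(6, Pow(Y, 2)))) = Add(Rational(8, 3), Add(-2, Mul(Rational(-1, 3), Pow(Y, 2)))) = Add(Rational(2, 3), Mul(Rational(-1, 3), Pow(Y, 2))))
Function('f')(p) = Mul(Rational(-14, 3), Pow(p, 2)) (Function('f')(p) = Mul(Add(Rational(2, 3), Mul(Rational(-1, 3), Pow(-4, 2))), Pow(p, 2)) = Mul(Add(Rational(2, 3), Mul(Rational(-1, 3), 16)), Pow(p, 2)) = Mul(Add(Rational(2, 3), Rational(-16, 3)), Pow(p, 2)) = Mul(Rational(-14, 3), Pow(p, 2)))
Add(Mul(Add(Function('f')(8), -70), Function('U')(F, -3)), d) = Add(Mul(Add(Mul(Rational(-14, 3), Pow(8, 2)), -70), -5), -3057) = Add(Mul(Add(Mul(Rational(-14, 3), 64), -70), -5), -3057) = Add(Mul(Add(Rational(-896, 3), -70), -5), -3057) = Add(Mul(Rational(-1106, 3), -5), -3057) = Add(Rational(5530, 3), -3057) = Rational(-3641, 3)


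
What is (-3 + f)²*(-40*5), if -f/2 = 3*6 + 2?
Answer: -369800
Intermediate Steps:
f = -40 (f = -2*(3*6 + 2) = -2*(18 + 2) = -2*20 = -40)
(-3 + f)²*(-40*5) = (-3 - 40)²*(-40*5) = (-43)²*(-200) = 1849*(-200) = -369800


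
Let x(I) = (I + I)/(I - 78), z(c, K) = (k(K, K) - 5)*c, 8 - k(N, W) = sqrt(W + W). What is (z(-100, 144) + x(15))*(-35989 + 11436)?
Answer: 154929430/21 - 29463600*sqrt(2) ≈ -3.4290e+7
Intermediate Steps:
k(N, W) = 8 - sqrt(2)*sqrt(W) (k(N, W) = 8 - sqrt(W + W) = 8 - sqrt(2*W) = 8 - sqrt(2)*sqrt(W))
z(c, K) = c*(3 - sqrt(2)*sqrt(K)) (z(c, K) = ((8 - sqrt(2)*sqrt(K)) - 5)*c = (3 - sqrt(2)*sqrt(K))*c = c*(3 - sqrt(2)*sqrt(K)))
x(I) = 2*I/(-78 + I) (x(I) = (2*I)/(-78 + I) = 2*I/(-78 + I))
(z(-100, 144) + x(15))*(-35989 + 11436) = (-100*(3 - sqrt(2)*sqrt(144)) + 2*15/(-78 + 15))*(-35989 + 11436) = (-100*(3 - 1*sqrt(2)*12) + 2*15/(-63))*(-24553) = (-100*(3 - 12*sqrt(2)) + 2*15*(-1/63))*(-24553) = ((-300 + 1200*sqrt(2)) - 10/21)*(-24553) = (-6310/21 + 1200*sqrt(2))*(-24553) = 154929430/21 - 29463600*sqrt(2)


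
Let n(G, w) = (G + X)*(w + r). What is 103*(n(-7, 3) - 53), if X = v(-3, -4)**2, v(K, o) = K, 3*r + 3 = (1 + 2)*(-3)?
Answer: -5665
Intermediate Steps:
r = -4 (r = -1 + ((1 + 2)*(-3))/3 = -1 + (3*(-3))/3 = -1 + (1/3)*(-9) = -1 - 3 = -4)
X = 9 (X = (-3)**2 = 9)
n(G, w) = (-4 + w)*(9 + G) (n(G, w) = (G + 9)*(w - 4) = (9 + G)*(-4 + w) = (-4 + w)*(9 + G))
103*(n(-7, 3) - 53) = 103*((-36 - 4*(-7) + 9*3 - 7*3) - 53) = 103*((-36 + 28 + 27 - 21) - 53) = 103*(-2 - 53) = 103*(-55) = -5665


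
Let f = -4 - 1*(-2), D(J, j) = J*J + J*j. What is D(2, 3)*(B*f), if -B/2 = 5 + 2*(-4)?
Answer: -120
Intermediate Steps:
D(J, j) = J² + J*j
f = -2 (f = -4 + 2 = -2)
B = 6 (B = -2*(5 + 2*(-4)) = -2*(5 - 8) = -2*(-3) = 6)
D(2, 3)*(B*f) = (2*(2 + 3))*(6*(-2)) = (2*5)*(-12) = 10*(-12) = -120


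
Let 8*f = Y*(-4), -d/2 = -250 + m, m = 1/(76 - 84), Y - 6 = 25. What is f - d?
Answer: -2063/4 ≈ -515.75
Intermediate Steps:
Y = 31 (Y = 6 + 25 = 31)
m = -⅛ (m = 1/(-8) = -⅛ ≈ -0.12500)
d = 2001/4 (d = -2*(-250 - ⅛) = -2*(-2001/8) = 2001/4 ≈ 500.25)
f = -31/2 (f = (31*(-4))/8 = (⅛)*(-124) = -31/2 ≈ -15.500)
f - d = -31/2 - 1*2001/4 = -31/2 - 2001/4 = -2063/4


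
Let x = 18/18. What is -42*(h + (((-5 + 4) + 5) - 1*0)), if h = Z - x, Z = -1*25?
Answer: 924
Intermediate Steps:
Z = -25
x = 1 (x = 18*(1/18) = 1)
h = -26 (h = -25 - 1*1 = -25 - 1 = -26)
-42*(h + (((-5 + 4) + 5) - 1*0)) = -42*(-26 + (((-5 + 4) + 5) - 1*0)) = -42*(-26 + ((-1 + 5) + 0)) = -42*(-26 + (4 + 0)) = -42*(-26 + 4) = -42*(-22) = 924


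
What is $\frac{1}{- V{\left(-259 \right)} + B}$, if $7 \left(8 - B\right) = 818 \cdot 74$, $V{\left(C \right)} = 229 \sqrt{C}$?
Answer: $- \frac{423332}{4322875307} + \frac{11221 i \sqrt{259}}{4322875307} \approx -9.7928 \cdot 10^{-5} + 4.1774 \cdot 10^{-5} i$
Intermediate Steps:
$B = - \frac{60476}{7}$ ($B = 8 - \frac{818 \cdot 74}{7} = 8 - \frac{60532}{7} = - \frac{60476}{7} \approx -8639.4$)
$\frac{1}{- V{\left(-259 \right)} + B} = \frac{1}{- 229 \sqrt{-259} - \frac{60476}{7}} = \frac{1}{- 229 i \sqrt{259} - \frac{60476}{7}} = \frac{1}{- \frac{60476}{7} - 229 i \sqrt{259}}$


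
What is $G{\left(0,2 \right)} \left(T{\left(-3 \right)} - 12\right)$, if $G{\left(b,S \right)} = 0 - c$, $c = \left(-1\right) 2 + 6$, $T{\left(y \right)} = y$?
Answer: $60$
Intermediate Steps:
$c = 4$ ($c = -2 + 6 = 4$)
$G{\left(b,S \right)} = -4$ ($G{\left(b,S \right)} = 0 - 4 = -4$)
$G{\left(0,2 \right)} \left(T{\left(-3 \right)} - 12\right) = - 4 \left(-3 - 12\right) = \left(-4\right) \left(-15\right) = 60$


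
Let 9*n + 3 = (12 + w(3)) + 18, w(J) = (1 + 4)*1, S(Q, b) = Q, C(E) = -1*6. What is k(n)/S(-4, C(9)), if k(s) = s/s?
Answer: -¼ ≈ -0.25000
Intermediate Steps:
C(E) = -6
w(J) = 5 (w(J) = 5*1 = 5)
n = 32/9 (n = -⅓ + ((12 + 5) + 18)/9 = -⅓ + (17 + 18)/9 = -⅓ + (⅑)*35 = -⅓ + 35/9 = 32/9 ≈ 3.5556)
k(s) = 1
k(n)/S(-4, C(9)) = 1/(-4) = 1*(-¼) = -¼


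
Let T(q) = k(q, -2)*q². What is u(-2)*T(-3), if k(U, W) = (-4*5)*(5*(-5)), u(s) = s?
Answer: -9000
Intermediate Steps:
k(U, W) = 500 (k(U, W) = -20*(-25) = 500)
T(q) = 500*q²
u(-2)*T(-3) = -1000*(-3)² = -1000*9 = -2*4500 = -9000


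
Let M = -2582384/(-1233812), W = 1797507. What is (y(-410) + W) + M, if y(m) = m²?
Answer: 606298021567/308453 ≈ 1.9656e+6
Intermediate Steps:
M = 645596/308453 (M = -2582384*(-1/1233812) = 645596/308453 ≈ 2.0930)
(y(-410) + W) + M = ((-410)² + 1797507) + 645596/308453 = (168100 + 1797507) + 645596/308453 = 1965607 + 645596/308453 = 606298021567/308453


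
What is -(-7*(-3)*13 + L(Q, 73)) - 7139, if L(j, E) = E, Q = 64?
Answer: -7485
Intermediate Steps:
-(-7*(-3)*13 + L(Q, 73)) - 7139 = -(-7*(-3)*13 + 73) - 7139 = -(21*13 + 73) - 7139 = -(273 + 73) - 7139 = -1*346 - 7139 = -346 - 7139 = -7485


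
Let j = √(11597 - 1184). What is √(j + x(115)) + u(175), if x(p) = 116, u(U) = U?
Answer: 175 + √(116 + 3*√1157) ≈ 189.77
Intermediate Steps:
j = 3*√1157 (j = √10413 = 3*√1157 ≈ 102.04)
√(j + x(115)) + u(175) = √(3*√1157 + 116) + 175 = √(116 + 3*√1157) + 175 = 175 + √(116 + 3*√1157)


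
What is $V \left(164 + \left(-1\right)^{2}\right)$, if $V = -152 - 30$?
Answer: $-30030$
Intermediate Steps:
$V = -182$ ($V = -152 - 30 = -182$)
$V \left(164 + \left(-1\right)^{2}\right) = - 182 \left(164 + \left(-1\right)^{2}\right) = - 182 \left(164 + 1\right) = \left(-182\right) 165 = -30030$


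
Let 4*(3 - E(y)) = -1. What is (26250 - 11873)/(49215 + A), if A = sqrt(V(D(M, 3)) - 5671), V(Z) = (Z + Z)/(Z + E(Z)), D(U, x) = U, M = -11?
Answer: 7311495235/25028592896 - 14377*I*sqrt(5447103)/75085778688 ≈ 0.29213 - 0.00044688*I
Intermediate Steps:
E(y) = 13/4 (E(y) = 3 - 1/4*(-1) = 3 + 1/4 = 13/4)
V(Z) = 2*Z/(13/4 + Z) (V(Z) = (Z + Z)/(Z + 13/4) = (2*Z)/(13/4 + Z) = 2*Z/(13/4 + Z))
A = I*sqrt(5447103)/31 (A = sqrt(8*(-11)/(13 + 4*(-11)) - 5671) = sqrt(8*(-11)/(13 - 44) - 5671) = sqrt(8*(-11)/(-31) - 5671) = sqrt(8*(-11)*(-1/31) - 5671) = sqrt(88/31 - 5671) = sqrt(-175713/31) = I*sqrt(5447103)/31 ≈ 75.287*I)
(26250 - 11873)/(49215 + A) = (26250 - 11873)/(49215 + I*sqrt(5447103)/31) = 14377/(49215 + I*sqrt(5447103)/31)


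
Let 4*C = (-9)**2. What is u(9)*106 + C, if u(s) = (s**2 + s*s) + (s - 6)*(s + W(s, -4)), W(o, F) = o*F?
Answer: 34425/4 ≈ 8606.3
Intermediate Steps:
W(o, F) = F*o
u(s) = 2*s**2 - 3*s*(-6 + s) (u(s) = (s**2 + s*s) + (s - 6)*(s - 4*s) = (s**2 + s**2) + (-6 + s)*(-3*s) = 2*s**2 - 3*s*(-6 + s))
C = 81/4 (C = (1/4)*(-9)**2 = (1/4)*81 = 81/4 ≈ 20.250)
u(9)*106 + C = (9*(18 - 1*9))*106 + 81/4 = (9*(18 - 9))*106 + 81/4 = (9*9)*106 + 81/4 = 81*106 + 81/4 = 8586 + 81/4 = 34425/4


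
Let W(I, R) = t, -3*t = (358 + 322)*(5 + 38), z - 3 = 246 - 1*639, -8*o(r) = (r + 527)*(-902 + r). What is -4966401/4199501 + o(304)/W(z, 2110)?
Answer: -3711207702867/491173636960 ≈ -7.5558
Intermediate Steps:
o(r) = -(-902 + r)*(527 + r)/8 (o(r) = -(r + 527)*(-902 + r)/8 = -(527 + r)*(-902 + r)/8 = -(-902 + r)*(527 + r)/8)
z = -390 (z = 3 + (246 - 1*639) = 3 + (246 - 639) = 3 - 393 = -390)
t = -29240/3 (t = -(358 + 322)*(5 + 38)/3 = -680*43/3 = -⅓*29240 = -29240/3 ≈ -9746.7)
W(I, R) = -29240/3
-4966401/4199501 + o(304)/W(z, 2110) = -4966401/4199501 + (237677/4 - ⅛*304² + (375/8)*304)/(-29240/3) = -4966401*1/4199501 + (237677/4 - ⅛*92416 + 14250)*(-3/29240) = -4966401/4199501 + (237677/4 - 11552 + 14250)*(-3/29240) = -4966401/4199501 + (248469/4)*(-3/29240) = -4966401/4199501 - 745407/116960 = -3711207702867/491173636960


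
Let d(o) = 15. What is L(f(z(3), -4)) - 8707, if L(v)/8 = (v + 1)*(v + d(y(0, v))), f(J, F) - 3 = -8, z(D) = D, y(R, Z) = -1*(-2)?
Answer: -9027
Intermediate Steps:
y(R, Z) = 2
f(J, F) = -5 (f(J, F) = 3 - 8 = -5)
L(v) = 8*(1 + v)*(15 + v) (L(v) = 8*((v + 1)*(v + 15)) = 8*((1 + v)*(15 + v)) = 8*(1 + v)*(15 + v))
L(f(z(3), -4)) - 8707 = (120 + 8*(-5)² + 128*(-5)) - 8707 = (120 + 8*25 - 640) - 8707 = (120 + 200 - 640) - 8707 = -320 - 8707 = -9027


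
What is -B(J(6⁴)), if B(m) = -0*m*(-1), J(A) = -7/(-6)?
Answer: 0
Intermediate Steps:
J(A) = 7/6 (J(A) = -7*(-⅙) = 7/6)
B(m) = 0 (B(m) = -5*0*(-1) = 0*(-1) = 0)
-B(J(6⁴)) = -1*0 = 0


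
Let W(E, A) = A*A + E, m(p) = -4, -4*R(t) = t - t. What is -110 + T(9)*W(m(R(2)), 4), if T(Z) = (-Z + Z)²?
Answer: -110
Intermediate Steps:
R(t) = 0 (R(t) = -(t - t)/4 = -¼*0 = 0)
W(E, A) = E + A² (W(E, A) = A² + E = E + A²)
T(Z) = 0 (T(Z) = 0² = 0)
-110 + T(9)*W(m(R(2)), 4) = -110 + 0*(-4 + 4²) = -110 + 0*(-4 + 16) = -110 + 0*12 = -110 + 0 = -110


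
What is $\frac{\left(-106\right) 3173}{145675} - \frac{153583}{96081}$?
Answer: $- \frac{54688894903}{13996599675} \approx -3.9073$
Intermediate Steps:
$\frac{\left(-106\right) 3173}{145675} - \frac{153583}{96081} = \left(-336338\right) \frac{1}{145675} - \frac{153583}{96081} = - \frac{336338}{145675} - \frac{153583}{96081} = - \frac{54688894903}{13996599675}$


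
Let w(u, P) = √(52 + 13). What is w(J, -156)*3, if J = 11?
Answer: 3*√65 ≈ 24.187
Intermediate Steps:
w(u, P) = √65
w(J, -156)*3 = √65*3 = 3*√65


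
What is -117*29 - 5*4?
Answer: -3413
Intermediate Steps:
-117*29 - 5*4 = -3393 - 20 = -3413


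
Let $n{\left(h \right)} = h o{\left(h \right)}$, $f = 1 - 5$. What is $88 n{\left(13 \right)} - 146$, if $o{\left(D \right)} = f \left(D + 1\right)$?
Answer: $-64210$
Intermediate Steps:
$f = -4$ ($f = 1 - 5 = -4$)
$o{\left(D \right)} = -4 - 4 D$ ($o{\left(D \right)} = - 4 \left(D + 1\right) = - 4 \left(1 + D\right) = -4 - 4 D$)
$n{\left(h \right)} = h \left(-4 - 4 h\right)$
$88 n{\left(13 \right)} - 146 = 88 \cdot 4 \cdot 13 \left(-1 - 13\right) - 146 = 88 \cdot 4 \cdot 13 \left(-14\right) - 146 = 88 \left(-728\right) - 146 = -64064 - 146 = -64210$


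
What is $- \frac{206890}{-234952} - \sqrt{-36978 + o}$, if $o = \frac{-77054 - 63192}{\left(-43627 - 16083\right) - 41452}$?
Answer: $\frac{103445}{117476} - \frac{i \sqrt{94602357239195}}{50581} \approx 0.88056 - 192.29 i$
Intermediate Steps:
$o = \frac{70123}{50581}$ ($o = - \frac{140246}{\left(-43627 - 16083\right) - 41452} = - \frac{140246}{-59710 - 41452} = - \frac{140246}{-101162} = \left(-140246\right) \left(- \frac{1}{101162}\right) = \frac{70123}{50581} \approx 1.3864$)
$- \frac{206890}{-234952} - \sqrt{-36978 + o} = - \frac{206890}{-234952} - \sqrt{-36978 + \frac{70123}{50581}} = \left(-206890\right) \left(- \frac{1}{234952}\right) - \sqrt{- \frac{1870314095}{50581}} = \frac{103445}{117476} - \frac{i \sqrt{94602357239195}}{50581}$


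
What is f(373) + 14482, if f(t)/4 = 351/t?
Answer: 5403190/373 ≈ 14486.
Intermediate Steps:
f(t) = 1404/t (f(t) = 4*(351/t) = 1404/t)
f(373) + 14482 = 1404/373 + 14482 = 5403190/373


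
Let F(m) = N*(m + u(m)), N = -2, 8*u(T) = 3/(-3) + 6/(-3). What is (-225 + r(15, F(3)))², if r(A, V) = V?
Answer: 848241/16 ≈ 53015.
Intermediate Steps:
u(T) = -3/8 (u(T) = (3/(-3) + 6/(-3))/8 = (3*(-⅓) + 6*(-⅓))/8 = (-1 - 2)/8 = (⅛)*(-3) = -3/8)
F(m) = ¾ - 2*m (F(m) = -2*(m - 3/8) = -2*(-3/8 + m) = ¾ - 2*m)
(-225 + r(15, F(3)))² = (-225 + (¾ - 2*3))² = (-225 + (¾ - 6))² = (-225 - 21/4)² = (-921/4)² = 848241/16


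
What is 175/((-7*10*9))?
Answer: -5/18 ≈ -0.27778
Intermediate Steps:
175/((-7*10*9)) = 175/((-70*9)) = 175/(-630) = 175*(-1/630) = -5/18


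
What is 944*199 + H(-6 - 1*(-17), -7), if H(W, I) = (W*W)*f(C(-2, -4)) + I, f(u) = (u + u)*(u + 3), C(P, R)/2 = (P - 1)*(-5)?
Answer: 427429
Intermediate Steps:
C(P, R) = 10 - 10*P (C(P, R) = 2*((P - 1)*(-5)) = 2*((-1 + P)*(-5)) = 2*(5 - 5*P) = 10 - 10*P)
f(u) = 2*u*(3 + u) (f(u) = (2*u)*(3 + u) = 2*u*(3 + u))
H(W, I) = I + 1980*W**2 (H(W, I) = (W*W)*(2*(10 - 10*(-2))*(3 + (10 - 10*(-2)))) + I = W**2*(2*(10 + 20)*(3 + (10 + 20))) + I = W**2*(2*30*(3 + 30)) + I = W**2*(2*30*33) + I = W**2*1980 + I = 1980*W**2 + I = I + 1980*W**2)
944*199 + H(-6 - 1*(-17), -7) = 944*199 + (-7 + 1980*(-6 - 1*(-17))**2) = 187856 + (-7 + 1980*(-6 + 17)**2) = 187856 + (-7 + 1980*11**2) = 187856 + (-7 + 1980*121) = 187856 + (-7 + 239580) = 187856 + 239573 = 427429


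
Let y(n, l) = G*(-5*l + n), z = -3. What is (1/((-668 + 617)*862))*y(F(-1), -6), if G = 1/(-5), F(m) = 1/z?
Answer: 89/659430 ≈ 0.00013496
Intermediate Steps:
F(m) = -1/3 (F(m) = 1/(-3) = -1/3)
G = -1/5 ≈ -0.20000
y(n, l) = l - n/5 (y(n, l) = -(-5*l + n)/5 = -(n - 5*l)/5 = l - n/5)
(1/((-668 + 617)*862))*y(F(-1), -6) = (1/((-668 + 617)*862))*(-6 - 1/5*(-1/3)) = ((1/862)/(-51))*(-6 + 1/15) = -1/51*1/862*(-89/15) = -1/43962*(-89/15) = 89/659430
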